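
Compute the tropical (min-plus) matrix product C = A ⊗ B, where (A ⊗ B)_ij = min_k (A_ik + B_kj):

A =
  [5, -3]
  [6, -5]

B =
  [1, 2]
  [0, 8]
A ⊗ B =
  [-3, 5]
  [-5, 3]

Apply the min-plus product entry-by-entry:
  C[0][0] = min over k of (A[0][0] + B[0][0] = 5 + 1 = 6, A[0][1] + B[1][0] = -3 + 0 = -3) = -3 (attained at k = 1)
  C[0][1] = min over k of (A[0][0] + B[0][1] = 5 + 2 = 7, A[0][1] + B[1][1] = -3 + 8 = 5) = 5 (attained at k = 1)
  C[1][0] = min over k of (A[1][0] + B[0][0] = 6 + 1 = 7, A[1][1] + B[1][0] = -5 + 0 = -5) = -5 (attained at k = 1)
  C[1][1] = min over k of (A[1][0] + B[0][1] = 6 + 2 = 8, A[1][1] + B[1][1] = -5 + 8 = 3) = 3 (attained at k = 1)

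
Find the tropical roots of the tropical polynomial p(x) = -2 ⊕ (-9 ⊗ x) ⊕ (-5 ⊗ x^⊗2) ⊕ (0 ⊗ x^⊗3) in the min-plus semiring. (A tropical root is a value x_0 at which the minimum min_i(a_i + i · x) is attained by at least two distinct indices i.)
Roots: {-5, -4, 7}

Each tropical root is a break point of the lower envelope of the lines y = a_i + i · x (there are 4 lines, with slopes 0, 1, ..., 3). Only the lines that attain the minimum somewhere contribute to roots; other lines are dominated. Here the surviving (envelope) indices are i = 3, i = 2, i = 1, i = 0.
Intersections between consecutive envelope lines give the roots: for adjacent envelope indices i < j the intersection is x = (a_i − a_j) / (j − i). Reading off the sorted break points: {-5, -4, 7}.
Verification: at each break x_0, at least two indices attain the minimum of min_i(a_i + i · x_0).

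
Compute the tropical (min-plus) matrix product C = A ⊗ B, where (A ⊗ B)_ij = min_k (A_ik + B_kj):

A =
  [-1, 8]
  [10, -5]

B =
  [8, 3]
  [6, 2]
A ⊗ B =
  [7, 2]
  [1, -3]

Apply the min-plus product entry-by-entry:
  C[0][0] = min over k of (A[0][0] + B[0][0] = -1 + 8 = 7, A[0][1] + B[1][0] = 8 + 6 = 14) = 7 (attained at k = 0)
  C[0][1] = min over k of (A[0][0] + B[0][1] = -1 + 3 = 2, A[0][1] + B[1][1] = 8 + 2 = 10) = 2 (attained at k = 0)
  C[1][0] = min over k of (A[1][0] + B[0][0] = 10 + 8 = 18, A[1][1] + B[1][0] = -5 + 6 = 1) = 1 (attained at k = 1)
  C[1][1] = min over k of (A[1][0] + B[0][1] = 10 + 3 = 13, A[1][1] + B[1][1] = -5 + 2 = -3) = -3 (attained at k = 1)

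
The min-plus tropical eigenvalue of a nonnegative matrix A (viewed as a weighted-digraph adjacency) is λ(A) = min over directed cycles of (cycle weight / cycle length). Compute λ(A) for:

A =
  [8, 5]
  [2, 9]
λ(A) = 7/2

Enumerate directed cycles and compute their means (weight / length). Sample:
  cycle 0 → 0: weight = 8, length = 1, mean = 8/1 ≈ 8.000
  cycle 1 → 1: weight = 9, length = 1, mean = 9/1 ≈ 9.000
  cycle 0 → 1 → 0: weight = 7, length = 2, mean = 7/2 ≈ 3.500
  cycle 1 → 0 → 1: weight = 7, length = 2, mean = 7/2 ≈ 3.500
Minimum mean = 3.500, attained e.g. along the cycle 0 → 1 → 0 with weight 7 and length 2. So λ(A) = 7/2 = 7/2.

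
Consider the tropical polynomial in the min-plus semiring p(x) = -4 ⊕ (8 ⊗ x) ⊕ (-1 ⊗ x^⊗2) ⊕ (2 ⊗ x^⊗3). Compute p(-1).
p(-1) = -4

A tropical monomial a ⊗ x^⊗i evaluates to a + i · x. Evaluating each term at x = -1:
  Term 0 contributes -4 + 0 · -1 = -4
  Term 1 contributes 8 + 1 · -1 = 7
  Term 2 contributes -1 + 2 · -1 = -3
  Term 3 contributes 2 + 3 · -1 = -1
p(-1) = ⊕ of these = min[-4, 7, -3, -1] = -4.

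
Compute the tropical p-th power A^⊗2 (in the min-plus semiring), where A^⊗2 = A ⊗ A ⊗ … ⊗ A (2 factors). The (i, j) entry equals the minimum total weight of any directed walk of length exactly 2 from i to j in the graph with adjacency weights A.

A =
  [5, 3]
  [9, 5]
A^⊗2 =
  [10, 8]
  [14, 10]

Each entry (A^⊗2)_ij equals the minimum over all length-2 walks i = v_0 → v_1 → … → v_2 = j of Σ_t A[v_t][v_{t+1}]. For example, for (i, j) = (0, 1) we minimise over 2 possible intermediate vertex sequences; the minimum is 8, attained along the walk 0 → 0 → 1.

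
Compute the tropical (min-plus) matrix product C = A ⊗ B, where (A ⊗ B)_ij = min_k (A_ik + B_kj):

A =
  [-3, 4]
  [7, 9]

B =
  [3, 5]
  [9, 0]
A ⊗ B =
  [0, 2]
  [10, 9]

Apply the min-plus product entry-by-entry:
  C[0][0] = min over k of (A[0][0] + B[0][0] = -3 + 3 = 0, A[0][1] + B[1][0] = 4 + 9 = 13) = 0 (attained at k = 0)
  C[0][1] = min over k of (A[0][0] + B[0][1] = -3 + 5 = 2, A[0][1] + B[1][1] = 4 + 0 = 4) = 2 (attained at k = 0)
  C[1][0] = min over k of (A[1][0] + B[0][0] = 7 + 3 = 10, A[1][1] + B[1][0] = 9 + 9 = 18) = 10 (attained at k = 0)
  C[1][1] = min over k of (A[1][0] + B[0][1] = 7 + 5 = 12, A[1][1] + B[1][1] = 9 + 0 = 9) = 9 (attained at k = 1)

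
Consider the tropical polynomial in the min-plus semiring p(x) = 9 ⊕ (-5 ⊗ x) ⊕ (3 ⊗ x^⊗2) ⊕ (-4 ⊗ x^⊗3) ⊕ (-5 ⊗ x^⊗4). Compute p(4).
p(4) = -1

A tropical monomial a ⊗ x^⊗i evaluates to a + i · x. Evaluating each term at x = 4:
  Term 0 contributes 9 + 0 · 4 = 9
  Term 1 contributes -5 + 1 · 4 = -1
  Term 2 contributes 3 + 2 · 4 = 11
  Term 3 contributes -4 + 3 · 4 = 8
  Term 4 contributes -5 + 4 · 4 = 11
p(4) = ⊕ of these = min[9, -1, 11, 8, 11] = -1.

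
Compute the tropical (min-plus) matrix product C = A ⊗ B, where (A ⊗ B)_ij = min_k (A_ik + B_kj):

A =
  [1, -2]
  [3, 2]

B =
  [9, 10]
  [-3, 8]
A ⊗ B =
  [-5, 6]
  [-1, 10]

Apply the min-plus product entry-by-entry:
  C[0][0] = min over k of (A[0][0] + B[0][0] = 1 + 9 = 10, A[0][1] + B[1][0] = -2 + -3 = -5) = -5 (attained at k = 1)
  C[0][1] = min over k of (A[0][0] + B[0][1] = 1 + 10 = 11, A[0][1] + B[1][1] = -2 + 8 = 6) = 6 (attained at k = 1)
  C[1][0] = min over k of (A[1][0] + B[0][0] = 3 + 9 = 12, A[1][1] + B[1][0] = 2 + -3 = -1) = -1 (attained at k = 1)
  C[1][1] = min over k of (A[1][0] + B[0][1] = 3 + 10 = 13, A[1][1] + B[1][1] = 2 + 8 = 10) = 10 (attained at k = 1)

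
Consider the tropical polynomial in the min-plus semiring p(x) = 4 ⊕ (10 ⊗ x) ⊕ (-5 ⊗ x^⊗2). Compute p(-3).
p(-3) = -11

A tropical monomial a ⊗ x^⊗i evaluates to a + i · x. Evaluating each term at x = -3:
  Term 0 contributes 4 + 0 · -3 = 4
  Term 1 contributes 10 + 1 · -3 = 7
  Term 2 contributes -5 + 2 · -3 = -11
p(-3) = ⊕ of these = min[4, 7, -11] = -11.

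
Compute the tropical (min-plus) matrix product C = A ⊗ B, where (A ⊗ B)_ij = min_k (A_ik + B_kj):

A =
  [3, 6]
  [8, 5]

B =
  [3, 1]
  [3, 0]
A ⊗ B =
  [6, 4]
  [8, 5]

Apply the min-plus product entry-by-entry:
  C[0][0] = min over k of (A[0][0] + B[0][0] = 3 + 3 = 6, A[0][1] + B[1][0] = 6 + 3 = 9) = 6 (attained at k = 0)
  C[0][1] = min over k of (A[0][0] + B[0][1] = 3 + 1 = 4, A[0][1] + B[1][1] = 6 + 0 = 6) = 4 (attained at k = 0)
  C[1][0] = min over k of (A[1][0] + B[0][0] = 8 + 3 = 11, A[1][1] + B[1][0] = 5 + 3 = 8) = 8 (attained at k = 1)
  C[1][1] = min over k of (A[1][0] + B[0][1] = 8 + 1 = 9, A[1][1] + B[1][1] = 5 + 0 = 5) = 5 (attained at k = 1)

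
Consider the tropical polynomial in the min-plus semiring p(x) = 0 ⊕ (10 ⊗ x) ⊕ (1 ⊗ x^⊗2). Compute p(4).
p(4) = 0

A tropical monomial a ⊗ x^⊗i evaluates to a + i · x. Evaluating each term at x = 4:
  Term 0 contributes 0 + 0 · 4 = 0
  Term 1 contributes 10 + 1 · 4 = 14
  Term 2 contributes 1 + 2 · 4 = 9
p(4) = ⊕ of these = min[0, 14, 9] = 0.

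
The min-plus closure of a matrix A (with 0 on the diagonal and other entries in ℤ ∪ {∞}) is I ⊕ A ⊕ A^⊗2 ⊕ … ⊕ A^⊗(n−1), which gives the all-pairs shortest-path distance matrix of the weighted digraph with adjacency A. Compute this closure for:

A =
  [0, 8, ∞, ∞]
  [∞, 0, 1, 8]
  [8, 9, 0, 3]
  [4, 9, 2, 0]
Closure =
  [0, 8, 9, 12]
  [8, 0, 1, 4]
  [7, 9, 0, 3]
  [4, 9, 2, 0]

This is the Floyd-Warshall all-pairs shortest-path computation. For each intermediate vertex k = 0, 1, …, 3, update dist[i][j] ← min(dist[i][j], dist[i][k] + dist[k][j]). The final matrix gives, for each (i, j), the minimum total weight of any directed path from i to j (possibly empty when i = j).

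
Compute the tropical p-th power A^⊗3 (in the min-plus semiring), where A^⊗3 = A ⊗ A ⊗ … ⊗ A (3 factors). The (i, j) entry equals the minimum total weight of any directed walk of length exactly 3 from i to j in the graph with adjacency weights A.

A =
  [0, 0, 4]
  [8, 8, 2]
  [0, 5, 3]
A^⊗3 =
  [0, 0, 2]
  [2, 2, 6]
  [0, 0, 2]

Each entry (A^⊗3)_ij equals the minimum over all length-3 walks i = v_0 → v_1 → … → v_3 = j of Σ_t A[v_t][v_{t+1}]. For example, for (i, j) = (0, 2) we minimise over 9 possible intermediate vertex sequences; the minimum is 2, attained along the walk 0 → 0 → 1 → 2.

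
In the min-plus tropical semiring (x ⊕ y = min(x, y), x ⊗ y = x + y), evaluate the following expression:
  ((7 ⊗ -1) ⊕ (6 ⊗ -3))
((7 ⊗ -1) ⊕ (6 ⊗ -3)) = 3

Expand innermost to outermost. Recall ⊕ takes the minimum of its arguments and ⊗ takes their sum. Working out the expression ((7 ⊗ -1) ⊕ (6 ⊗ -3)) gives 3.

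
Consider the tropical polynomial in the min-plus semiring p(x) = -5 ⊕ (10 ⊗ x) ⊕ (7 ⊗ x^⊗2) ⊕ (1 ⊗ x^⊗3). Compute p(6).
p(6) = -5

A tropical monomial a ⊗ x^⊗i evaluates to a + i · x. Evaluating each term at x = 6:
  Term 0 contributes -5 + 0 · 6 = -5
  Term 1 contributes 10 + 1 · 6 = 16
  Term 2 contributes 7 + 2 · 6 = 19
  Term 3 contributes 1 + 3 · 6 = 19
p(6) = ⊕ of these = min[-5, 16, 19, 19] = -5.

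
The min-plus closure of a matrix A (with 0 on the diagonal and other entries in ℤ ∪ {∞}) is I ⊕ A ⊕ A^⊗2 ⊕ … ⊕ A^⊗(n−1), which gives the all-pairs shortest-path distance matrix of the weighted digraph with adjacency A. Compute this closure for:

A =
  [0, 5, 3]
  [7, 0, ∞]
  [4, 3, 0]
Closure =
  [0, 5, 3]
  [7, 0, 10]
  [4, 3, 0]

This is the Floyd-Warshall all-pairs shortest-path computation. For each intermediate vertex k = 0, 1, …, 2, update dist[i][j] ← min(dist[i][j], dist[i][k] + dist[k][j]). The final matrix gives, for each (i, j), the minimum total weight of any directed path from i to j (possibly empty when i = j).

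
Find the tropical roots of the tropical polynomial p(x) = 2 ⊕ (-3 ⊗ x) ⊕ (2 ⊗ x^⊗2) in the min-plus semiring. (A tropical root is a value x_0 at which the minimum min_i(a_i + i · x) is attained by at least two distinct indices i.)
Roots: {-5, 5}

Each tropical root is a break point of the lower envelope of the lines y = a_i + i · x (there are 3 lines, with slopes 0, 1, ..., 2). Only the lines that attain the minimum somewhere contribute to roots; other lines are dominated. Here the surviving (envelope) indices are i = 2, i = 1, i = 0.
Intersections between consecutive envelope lines give the roots: for adjacent envelope indices i < j the intersection is x = (a_i − a_j) / (j − i). Reading off the sorted break points: {-5, 5}.
Verification: at each break x_0, at least two indices attain the minimum of min_i(a_i + i · x_0).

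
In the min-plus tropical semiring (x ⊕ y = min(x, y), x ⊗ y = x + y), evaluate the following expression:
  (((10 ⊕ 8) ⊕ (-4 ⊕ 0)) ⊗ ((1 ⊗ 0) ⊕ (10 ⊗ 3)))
(((10 ⊕ 8) ⊕ (-4 ⊕ 0)) ⊗ ((1 ⊗ 0) ⊕ (10 ⊗ 3))) = -3

Expand innermost to outermost. Recall ⊕ takes the minimum of its arguments and ⊗ takes their sum. Working out the expression (((10 ⊕ 8) ⊕ (-4 ⊕ 0)) ⊗ ((1 ⊗ 0) ⊕ (10 ⊗ 3))) gives -3.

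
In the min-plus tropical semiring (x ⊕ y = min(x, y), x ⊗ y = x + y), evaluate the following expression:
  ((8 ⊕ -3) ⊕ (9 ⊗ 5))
((8 ⊕ -3) ⊕ (9 ⊗ 5)) = -3

Expand innermost to outermost. Recall ⊕ takes the minimum of its arguments and ⊗ takes their sum. Working out the expression ((8 ⊕ -3) ⊕ (9 ⊗ 5)) gives -3.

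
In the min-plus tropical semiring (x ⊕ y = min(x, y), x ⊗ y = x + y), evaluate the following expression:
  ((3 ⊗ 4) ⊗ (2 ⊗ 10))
((3 ⊗ 4) ⊗ (2 ⊗ 10)) = 19

Expand innermost to outermost. Recall ⊕ takes the minimum of its arguments and ⊗ takes their sum. Working out the expression ((3 ⊗ 4) ⊗ (2 ⊗ 10)) gives 19.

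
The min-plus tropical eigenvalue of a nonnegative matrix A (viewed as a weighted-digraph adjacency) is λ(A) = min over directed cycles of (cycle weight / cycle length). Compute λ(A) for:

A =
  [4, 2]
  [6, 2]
λ(A) = 2

Enumerate directed cycles and compute their means (weight / length). Sample:
  cycle 0 → 0: weight = 4, length = 1, mean = 4/1 ≈ 4.000
  cycle 1 → 1: weight = 2, length = 1, mean = 2/1 ≈ 2.000
  cycle 0 → 1 → 0: weight = 8, length = 2, mean = 8/2 ≈ 4.000
  cycle 1 → 0 → 1: weight = 8, length = 2, mean = 8/2 ≈ 4.000
Minimum mean = 2.000, attained e.g. along the cycle 1 → 1 with weight 2 and length 1. So λ(A) = 2/1 = 2.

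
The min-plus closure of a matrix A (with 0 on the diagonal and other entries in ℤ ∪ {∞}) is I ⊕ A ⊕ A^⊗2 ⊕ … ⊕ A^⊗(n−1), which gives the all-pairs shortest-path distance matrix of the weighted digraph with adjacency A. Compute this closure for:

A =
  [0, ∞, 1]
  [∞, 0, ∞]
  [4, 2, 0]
Closure =
  [0, 3, 1]
  [∞, 0, ∞]
  [4, 2, 0]

This is the Floyd-Warshall all-pairs shortest-path computation. For each intermediate vertex k = 0, 1, …, 2, update dist[i][j] ← min(dist[i][j], dist[i][k] + dist[k][j]). The final matrix gives, for each (i, j), the minimum total weight of any directed path from i to j (possibly empty when i = j).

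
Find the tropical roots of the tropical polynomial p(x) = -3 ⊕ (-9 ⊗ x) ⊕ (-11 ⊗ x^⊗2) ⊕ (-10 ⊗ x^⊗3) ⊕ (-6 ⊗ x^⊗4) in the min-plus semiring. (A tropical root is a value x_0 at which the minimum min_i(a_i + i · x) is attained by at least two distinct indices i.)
Roots: {-4, -1, 2, 6}

Each tropical root is a break point of the lower envelope of the lines y = a_i + i · x (there are 5 lines, with slopes 0, 1, ..., 4). Only the lines that attain the minimum somewhere contribute to roots; other lines are dominated. Here the surviving (envelope) indices are i = 4, i = 3, i = 2, i = 1, i = 0.
Intersections between consecutive envelope lines give the roots: for adjacent envelope indices i < j the intersection is x = (a_i − a_j) / (j − i). Reading off the sorted break points: {-4, -1, 2, 6}.
Verification: at each break x_0, at least two indices attain the minimum of min_i(a_i + i · x_0).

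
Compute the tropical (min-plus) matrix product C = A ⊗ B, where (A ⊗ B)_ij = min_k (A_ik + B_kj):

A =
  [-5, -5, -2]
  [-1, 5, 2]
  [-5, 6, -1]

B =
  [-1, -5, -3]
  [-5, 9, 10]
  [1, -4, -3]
A ⊗ B =
  [-10, -10, -8]
  [-2, -6, -4]
  [-6, -10, -8]

Apply the min-plus product entry-by-entry:
  C[0][0] = min over k of (A[0][0] + B[0][0] = -5 + -1 = -6, A[0][1] + B[1][0] = -5 + -5 = -10, A[0][2] + B[2][0] = -2 + 1 = -1) = -10 (attained at k = 1)
  C[0][1] = min over k of (A[0][0] + B[0][1] = -5 + -5 = -10, A[0][1] + B[1][1] = -5 + 9 = 4, A[0][2] + B[2][1] = -2 + -4 = -6) = -10 (attained at k = 0)
  C[0][2] = min over k of (A[0][0] + B[0][2] = -5 + -3 = -8, A[0][1] + B[1][2] = -5 + 10 = 5, A[0][2] + B[2][2] = -2 + -3 = -5) = -8 (attained at k = 0)
  C[1][0] = min over k of (A[1][0] + B[0][0] = -1 + -1 = -2, A[1][1] + B[1][0] = 5 + -5 = 0, A[1][2] + B[2][0] = 2 + 1 = 3) = -2 (attained at k = 0)
  C[1][1] = min over k of (A[1][0] + B[0][1] = -1 + -5 = -6, A[1][1] + B[1][1] = 5 + 9 = 14, A[1][2] + B[2][1] = 2 + -4 = -2) = -6 (attained at k = 0)
  C[1][2] = min over k of (A[1][0] + B[0][2] = -1 + -3 = -4, A[1][1] + B[1][2] = 5 + 10 = 15, A[1][2] + B[2][2] = 2 + -3 = -1) = -4 (attained at k = 0)
  C[2][0] = min over k of (A[2][0] + B[0][0] = -5 + -1 = -6, A[2][1] + B[1][0] = 6 + -5 = 1, A[2][2] + B[2][0] = -1 + 1 = 0) = -6 (attained at k = 0)
  C[2][1] = min over k of (A[2][0] + B[0][1] = -5 + -5 = -10, A[2][1] + B[1][1] = 6 + 9 = 15, A[2][2] + B[2][1] = -1 + -4 = -5) = -10 (attained at k = 0)
  C[2][2] = min over k of (A[2][0] + B[0][2] = -5 + -3 = -8, A[2][1] + B[1][2] = 6 + 10 = 16, A[2][2] + B[2][2] = -1 + -3 = -4) = -8 (attained at k = 0)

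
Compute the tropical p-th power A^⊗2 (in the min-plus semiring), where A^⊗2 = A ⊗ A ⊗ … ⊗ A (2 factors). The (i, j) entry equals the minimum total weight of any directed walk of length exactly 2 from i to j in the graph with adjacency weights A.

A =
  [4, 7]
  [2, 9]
A^⊗2 =
  [8, 11]
  [6, 9]

Each entry (A^⊗2)_ij equals the minimum over all length-2 walks i = v_0 → v_1 → … → v_2 = j of Σ_t A[v_t][v_{t+1}]. For example, for (i, j) = (0, 1) we minimise over 2 possible intermediate vertex sequences; the minimum is 11, attained along the walk 0 → 0 → 1.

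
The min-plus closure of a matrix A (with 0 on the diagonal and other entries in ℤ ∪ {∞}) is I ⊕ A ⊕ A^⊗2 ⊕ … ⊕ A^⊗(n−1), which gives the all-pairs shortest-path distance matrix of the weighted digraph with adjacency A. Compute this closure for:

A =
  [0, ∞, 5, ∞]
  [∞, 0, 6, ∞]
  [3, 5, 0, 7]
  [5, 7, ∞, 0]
Closure =
  [0, 10, 5, 12]
  [9, 0, 6, 13]
  [3, 5, 0, 7]
  [5, 7, 10, 0]

This is the Floyd-Warshall all-pairs shortest-path computation. For each intermediate vertex k = 0, 1, …, 3, update dist[i][j] ← min(dist[i][j], dist[i][k] + dist[k][j]). The final matrix gives, for each (i, j), the minimum total weight of any directed path from i to j (possibly empty when i = j).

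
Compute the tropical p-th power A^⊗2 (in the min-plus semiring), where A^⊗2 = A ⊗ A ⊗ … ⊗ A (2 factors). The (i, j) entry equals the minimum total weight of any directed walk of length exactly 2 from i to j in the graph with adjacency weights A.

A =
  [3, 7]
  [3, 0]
A^⊗2 =
  [6, 7]
  [3, 0]

Each entry (A^⊗2)_ij equals the minimum over all length-2 walks i = v_0 → v_1 → … → v_2 = j of Σ_t A[v_t][v_{t+1}]. For example, for (i, j) = (0, 1) we minimise over 2 possible intermediate vertex sequences; the minimum is 7, attained along the walk 0 → 1 → 1.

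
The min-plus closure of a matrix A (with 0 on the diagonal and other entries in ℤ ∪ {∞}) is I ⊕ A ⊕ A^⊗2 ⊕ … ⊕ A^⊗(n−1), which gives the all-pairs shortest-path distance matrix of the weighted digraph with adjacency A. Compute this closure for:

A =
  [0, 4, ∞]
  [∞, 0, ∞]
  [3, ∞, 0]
Closure =
  [0, 4, ∞]
  [∞, 0, ∞]
  [3, 7, 0]

This is the Floyd-Warshall all-pairs shortest-path computation. For each intermediate vertex k = 0, 1, …, 2, update dist[i][j] ← min(dist[i][j], dist[i][k] + dist[k][j]). The final matrix gives, for each (i, j), the minimum total weight of any directed path from i to j (possibly empty when i = j).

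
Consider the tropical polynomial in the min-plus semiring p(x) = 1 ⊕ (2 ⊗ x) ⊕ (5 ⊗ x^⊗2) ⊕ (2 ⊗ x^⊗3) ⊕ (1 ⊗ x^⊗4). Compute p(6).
p(6) = 1

A tropical monomial a ⊗ x^⊗i evaluates to a + i · x. Evaluating each term at x = 6:
  Term 0 contributes 1 + 0 · 6 = 1
  Term 1 contributes 2 + 1 · 6 = 8
  Term 2 contributes 5 + 2 · 6 = 17
  Term 3 contributes 2 + 3 · 6 = 20
  Term 4 contributes 1 + 4 · 6 = 25
p(6) = ⊕ of these = min[1, 8, 17, 20, 25] = 1.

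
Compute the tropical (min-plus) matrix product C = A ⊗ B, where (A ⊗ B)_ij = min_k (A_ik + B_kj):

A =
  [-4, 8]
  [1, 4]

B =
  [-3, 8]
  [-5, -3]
A ⊗ B =
  [-7, 4]
  [-2, 1]

Apply the min-plus product entry-by-entry:
  C[0][0] = min over k of (A[0][0] + B[0][0] = -4 + -3 = -7, A[0][1] + B[1][0] = 8 + -5 = 3) = -7 (attained at k = 0)
  C[0][1] = min over k of (A[0][0] + B[0][1] = -4 + 8 = 4, A[0][1] + B[1][1] = 8 + -3 = 5) = 4 (attained at k = 0)
  C[1][0] = min over k of (A[1][0] + B[0][0] = 1 + -3 = -2, A[1][1] + B[1][0] = 4 + -5 = -1) = -2 (attained at k = 0)
  C[1][1] = min over k of (A[1][0] + B[0][1] = 1 + 8 = 9, A[1][1] + B[1][1] = 4 + -3 = 1) = 1 (attained at k = 1)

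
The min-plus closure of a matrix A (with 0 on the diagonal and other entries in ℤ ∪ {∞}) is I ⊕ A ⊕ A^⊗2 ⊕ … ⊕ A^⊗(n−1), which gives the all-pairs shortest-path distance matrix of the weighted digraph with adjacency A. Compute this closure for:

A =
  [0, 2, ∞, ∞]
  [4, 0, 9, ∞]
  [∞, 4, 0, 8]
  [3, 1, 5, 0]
Closure =
  [0, 2, 11, 19]
  [4, 0, 9, 17]
  [8, 4, 0, 8]
  [3, 1, 5, 0]

This is the Floyd-Warshall all-pairs shortest-path computation. For each intermediate vertex k = 0, 1, …, 3, update dist[i][j] ← min(dist[i][j], dist[i][k] + dist[k][j]). The final matrix gives, for each (i, j), the minimum total weight of any directed path from i to j (possibly empty when i = j).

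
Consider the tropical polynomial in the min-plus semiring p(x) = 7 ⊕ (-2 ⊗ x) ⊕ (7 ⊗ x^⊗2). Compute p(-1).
p(-1) = -3

A tropical monomial a ⊗ x^⊗i evaluates to a + i · x. Evaluating each term at x = -1:
  Term 0 contributes 7 + 0 · -1 = 7
  Term 1 contributes -2 + 1 · -1 = -3
  Term 2 contributes 7 + 2 · -1 = 5
p(-1) = ⊕ of these = min[7, -3, 5] = -3.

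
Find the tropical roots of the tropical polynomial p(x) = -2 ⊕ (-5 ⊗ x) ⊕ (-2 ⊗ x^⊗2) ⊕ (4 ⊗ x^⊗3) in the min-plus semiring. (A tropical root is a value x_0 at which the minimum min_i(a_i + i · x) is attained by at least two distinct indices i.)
Roots: {-6, -3, 3}

Each tropical root is a break point of the lower envelope of the lines y = a_i + i · x (there are 4 lines, with slopes 0, 1, ..., 3). Only the lines that attain the minimum somewhere contribute to roots; other lines are dominated. Here the surviving (envelope) indices are i = 3, i = 2, i = 1, i = 0.
Intersections between consecutive envelope lines give the roots: for adjacent envelope indices i < j the intersection is x = (a_i − a_j) / (j − i). Reading off the sorted break points: {-6, -3, 3}.
Verification: at each break x_0, at least two indices attain the minimum of min_i(a_i + i · x_0).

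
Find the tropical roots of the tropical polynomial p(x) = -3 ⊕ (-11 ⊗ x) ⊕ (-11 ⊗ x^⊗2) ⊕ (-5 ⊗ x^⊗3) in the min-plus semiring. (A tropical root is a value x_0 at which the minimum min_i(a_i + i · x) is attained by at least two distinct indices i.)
Roots: {-6, 0, 8}

Each tropical root is a break point of the lower envelope of the lines y = a_i + i · x (there are 4 lines, with slopes 0, 1, ..., 3). Only the lines that attain the minimum somewhere contribute to roots; other lines are dominated. Here the surviving (envelope) indices are i = 3, i = 2, i = 1, i = 0.
Intersections between consecutive envelope lines give the roots: for adjacent envelope indices i < j the intersection is x = (a_i − a_j) / (j − i). Reading off the sorted break points: {-6, 0, 8}.
Verification: at each break x_0, at least two indices attain the minimum of min_i(a_i + i · x_0).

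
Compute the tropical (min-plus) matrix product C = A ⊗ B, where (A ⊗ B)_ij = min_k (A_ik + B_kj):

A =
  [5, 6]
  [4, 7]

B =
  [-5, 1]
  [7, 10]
A ⊗ B =
  [0, 6]
  [-1, 5]

Apply the min-plus product entry-by-entry:
  C[0][0] = min over k of (A[0][0] + B[0][0] = 5 + -5 = 0, A[0][1] + B[1][0] = 6 + 7 = 13) = 0 (attained at k = 0)
  C[0][1] = min over k of (A[0][0] + B[0][1] = 5 + 1 = 6, A[0][1] + B[1][1] = 6 + 10 = 16) = 6 (attained at k = 0)
  C[1][0] = min over k of (A[1][0] + B[0][0] = 4 + -5 = -1, A[1][1] + B[1][0] = 7 + 7 = 14) = -1 (attained at k = 0)
  C[1][1] = min over k of (A[1][0] + B[0][1] = 4 + 1 = 5, A[1][1] + B[1][1] = 7 + 10 = 17) = 5 (attained at k = 0)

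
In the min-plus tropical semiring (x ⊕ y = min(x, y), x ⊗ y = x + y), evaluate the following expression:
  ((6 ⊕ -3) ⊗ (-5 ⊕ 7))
((6 ⊕ -3) ⊗ (-5 ⊕ 7)) = -8

Expand innermost to outermost. Recall ⊕ takes the minimum of its arguments and ⊗ takes their sum. Working out the expression ((6 ⊕ -3) ⊗ (-5 ⊕ 7)) gives -8.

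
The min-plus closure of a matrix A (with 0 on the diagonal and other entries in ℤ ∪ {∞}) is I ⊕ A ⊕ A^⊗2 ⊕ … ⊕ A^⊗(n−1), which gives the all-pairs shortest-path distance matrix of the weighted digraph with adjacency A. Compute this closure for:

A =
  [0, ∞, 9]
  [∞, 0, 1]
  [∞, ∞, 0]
Closure =
  [0, ∞, 9]
  [∞, 0, 1]
  [∞, ∞, 0]

This is the Floyd-Warshall all-pairs shortest-path computation. For each intermediate vertex k = 0, 1, …, 2, update dist[i][j] ← min(dist[i][j], dist[i][k] + dist[k][j]). The final matrix gives, for each (i, j), the minimum total weight of any directed path from i to j (possibly empty when i = j).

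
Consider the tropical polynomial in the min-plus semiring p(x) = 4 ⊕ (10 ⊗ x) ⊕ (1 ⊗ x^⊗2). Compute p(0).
p(0) = 1

A tropical monomial a ⊗ x^⊗i evaluates to a + i · x. Evaluating each term at x = 0:
  Term 0 contributes 4 + 0 · 0 = 4
  Term 1 contributes 10 + 1 · 0 = 10
  Term 2 contributes 1 + 2 · 0 = 1
p(0) = ⊕ of these = min[4, 10, 1] = 1.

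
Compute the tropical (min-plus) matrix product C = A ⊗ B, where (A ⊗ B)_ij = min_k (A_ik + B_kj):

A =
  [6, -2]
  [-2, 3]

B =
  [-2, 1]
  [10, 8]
A ⊗ B =
  [4, 6]
  [-4, -1]

Apply the min-plus product entry-by-entry:
  C[0][0] = min over k of (A[0][0] + B[0][0] = 6 + -2 = 4, A[0][1] + B[1][0] = -2 + 10 = 8) = 4 (attained at k = 0)
  C[0][1] = min over k of (A[0][0] + B[0][1] = 6 + 1 = 7, A[0][1] + B[1][1] = -2 + 8 = 6) = 6 (attained at k = 1)
  C[1][0] = min over k of (A[1][0] + B[0][0] = -2 + -2 = -4, A[1][1] + B[1][0] = 3 + 10 = 13) = -4 (attained at k = 0)
  C[1][1] = min over k of (A[1][0] + B[0][1] = -2 + 1 = -1, A[1][1] + B[1][1] = 3 + 8 = 11) = -1 (attained at k = 0)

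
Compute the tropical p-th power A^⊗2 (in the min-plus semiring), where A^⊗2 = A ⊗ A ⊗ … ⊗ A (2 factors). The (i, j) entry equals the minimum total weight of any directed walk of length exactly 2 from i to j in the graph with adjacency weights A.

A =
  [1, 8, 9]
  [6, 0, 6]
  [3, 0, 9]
A^⊗2 =
  [2, 8, 10]
  [6, 0, 6]
  [4, 0, 6]

Each entry (A^⊗2)_ij equals the minimum over all length-2 walks i = v_0 → v_1 → … → v_2 = j of Σ_t A[v_t][v_{t+1}]. For example, for (i, j) = (0, 2) we minimise over 3 possible intermediate vertex sequences; the minimum is 10, attained along the walk 0 → 0 → 2.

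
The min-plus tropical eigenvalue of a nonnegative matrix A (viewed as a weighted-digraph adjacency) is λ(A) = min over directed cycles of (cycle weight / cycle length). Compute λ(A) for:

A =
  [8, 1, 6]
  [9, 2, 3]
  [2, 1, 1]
λ(A) = 1

Enumerate directed cycles and compute their means (weight / length). Sample:
  cycle 0 → 0: weight = 8, length = 1, mean = 8/1 ≈ 8.000
  cycle 1 → 1: weight = 2, length = 1, mean = 2/1 ≈ 2.000
  cycle 2 → 2: weight = 1, length = 1, mean = 1/1 ≈ 1.000
  cycle 0 → 1 → 0: weight = 10, length = 2, mean = 10/2 ≈ 5.000
  cycle 0 → 2 → 0: weight = 8, length = 2, mean = 8/2 ≈ 4.000
  cycle 1 → 0 → 1: weight = 10, length = 2, mean = 10/2 ≈ 5.000
Minimum mean = 1.000, attained e.g. along the cycle 2 → 2 with weight 1 and length 1. So λ(A) = 1/1 = 1.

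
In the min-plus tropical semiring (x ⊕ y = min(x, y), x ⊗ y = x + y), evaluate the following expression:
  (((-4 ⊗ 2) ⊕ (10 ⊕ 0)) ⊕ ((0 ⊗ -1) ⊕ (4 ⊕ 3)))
(((-4 ⊗ 2) ⊕ (10 ⊕ 0)) ⊕ ((0 ⊗ -1) ⊕ (4 ⊕ 3))) = -2

Expand innermost to outermost. Recall ⊕ takes the minimum of its arguments and ⊗ takes their sum. Working out the expression (((-4 ⊗ 2) ⊕ (10 ⊕ 0)) ⊕ ((0 ⊗ -1) ⊕ (4 ⊕ 3))) gives -2.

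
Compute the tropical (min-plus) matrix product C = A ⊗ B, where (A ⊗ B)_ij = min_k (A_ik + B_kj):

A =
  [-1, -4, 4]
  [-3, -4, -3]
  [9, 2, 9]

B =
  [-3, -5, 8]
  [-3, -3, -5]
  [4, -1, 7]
A ⊗ B =
  [-7, -7, -9]
  [-7, -8, -9]
  [-1, -1, -3]

Apply the min-plus product entry-by-entry:
  C[0][0] = min over k of (A[0][0] + B[0][0] = -1 + -3 = -4, A[0][1] + B[1][0] = -4 + -3 = -7, A[0][2] + B[2][0] = 4 + 4 = 8) = -7 (attained at k = 1)
  C[0][1] = min over k of (A[0][0] + B[0][1] = -1 + -5 = -6, A[0][1] + B[1][1] = -4 + -3 = -7, A[0][2] + B[2][1] = 4 + -1 = 3) = -7 (attained at k = 1)
  C[0][2] = min over k of (A[0][0] + B[0][2] = -1 + 8 = 7, A[0][1] + B[1][2] = -4 + -5 = -9, A[0][2] + B[2][2] = 4 + 7 = 11) = -9 (attained at k = 1)
  C[1][0] = min over k of (A[1][0] + B[0][0] = -3 + -3 = -6, A[1][1] + B[1][0] = -4 + -3 = -7, A[1][2] + B[2][0] = -3 + 4 = 1) = -7 (attained at k = 1)
  C[1][1] = min over k of (A[1][0] + B[0][1] = -3 + -5 = -8, A[1][1] + B[1][1] = -4 + -3 = -7, A[1][2] + B[2][1] = -3 + -1 = -4) = -8 (attained at k = 0)
  C[1][2] = min over k of (A[1][0] + B[0][2] = -3 + 8 = 5, A[1][1] + B[1][2] = -4 + -5 = -9, A[1][2] + B[2][2] = -3 + 7 = 4) = -9 (attained at k = 1)
  C[2][0] = min over k of (A[2][0] + B[0][0] = 9 + -3 = 6, A[2][1] + B[1][0] = 2 + -3 = -1, A[2][2] + B[2][0] = 9 + 4 = 13) = -1 (attained at k = 1)
  C[2][1] = min over k of (A[2][0] + B[0][1] = 9 + -5 = 4, A[2][1] + B[1][1] = 2 + -3 = -1, A[2][2] + B[2][1] = 9 + -1 = 8) = -1 (attained at k = 1)
  C[2][2] = min over k of (A[2][0] + B[0][2] = 9 + 8 = 17, A[2][1] + B[1][2] = 2 + -5 = -3, A[2][2] + B[2][2] = 9 + 7 = 16) = -3 (attained at k = 1)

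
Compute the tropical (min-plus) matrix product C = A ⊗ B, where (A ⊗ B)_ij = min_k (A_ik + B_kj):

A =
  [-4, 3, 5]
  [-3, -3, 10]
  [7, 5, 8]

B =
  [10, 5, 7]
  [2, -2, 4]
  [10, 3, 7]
A ⊗ B =
  [5, 1, 3]
  [-1, -5, 1]
  [7, 3, 9]

Apply the min-plus product entry-by-entry:
  C[0][0] = min over k of (A[0][0] + B[0][0] = -4 + 10 = 6, A[0][1] + B[1][0] = 3 + 2 = 5, A[0][2] + B[2][0] = 5 + 10 = 15) = 5 (attained at k = 1)
  C[0][1] = min over k of (A[0][0] + B[0][1] = -4 + 5 = 1, A[0][1] + B[1][1] = 3 + -2 = 1, A[0][2] + B[2][1] = 5 + 3 = 8) = 1 (attained at k = 0)
  C[0][2] = min over k of (A[0][0] + B[0][2] = -4 + 7 = 3, A[0][1] + B[1][2] = 3 + 4 = 7, A[0][2] + B[2][2] = 5 + 7 = 12) = 3 (attained at k = 0)
  C[1][0] = min over k of (A[1][0] + B[0][0] = -3 + 10 = 7, A[1][1] + B[1][0] = -3 + 2 = -1, A[1][2] + B[2][0] = 10 + 10 = 20) = -1 (attained at k = 1)
  C[1][1] = min over k of (A[1][0] + B[0][1] = -3 + 5 = 2, A[1][1] + B[1][1] = -3 + -2 = -5, A[1][2] + B[2][1] = 10 + 3 = 13) = -5 (attained at k = 1)
  C[1][2] = min over k of (A[1][0] + B[0][2] = -3 + 7 = 4, A[1][1] + B[1][2] = -3 + 4 = 1, A[1][2] + B[2][2] = 10 + 7 = 17) = 1 (attained at k = 1)
  C[2][0] = min over k of (A[2][0] + B[0][0] = 7 + 10 = 17, A[2][1] + B[1][0] = 5 + 2 = 7, A[2][2] + B[2][0] = 8 + 10 = 18) = 7 (attained at k = 1)
  C[2][1] = min over k of (A[2][0] + B[0][1] = 7 + 5 = 12, A[2][1] + B[1][1] = 5 + -2 = 3, A[2][2] + B[2][1] = 8 + 3 = 11) = 3 (attained at k = 1)
  C[2][2] = min over k of (A[2][0] + B[0][2] = 7 + 7 = 14, A[2][1] + B[1][2] = 5 + 4 = 9, A[2][2] + B[2][2] = 8 + 7 = 15) = 9 (attained at k = 1)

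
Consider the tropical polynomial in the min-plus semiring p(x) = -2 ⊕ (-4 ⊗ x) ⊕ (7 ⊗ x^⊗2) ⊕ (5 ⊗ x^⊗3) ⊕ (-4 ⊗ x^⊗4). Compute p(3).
p(3) = -2

A tropical monomial a ⊗ x^⊗i evaluates to a + i · x. Evaluating each term at x = 3:
  Term 0 contributes -2 + 0 · 3 = -2
  Term 1 contributes -4 + 1 · 3 = -1
  Term 2 contributes 7 + 2 · 3 = 13
  Term 3 contributes 5 + 3 · 3 = 14
  Term 4 contributes -4 + 4 · 3 = 8
p(3) = ⊕ of these = min[-2, -1, 13, 14, 8] = -2.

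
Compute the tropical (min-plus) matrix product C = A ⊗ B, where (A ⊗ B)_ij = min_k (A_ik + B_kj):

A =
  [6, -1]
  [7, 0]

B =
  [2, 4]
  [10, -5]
A ⊗ B =
  [8, -6]
  [9, -5]

Apply the min-plus product entry-by-entry:
  C[0][0] = min over k of (A[0][0] + B[0][0] = 6 + 2 = 8, A[0][1] + B[1][0] = -1 + 10 = 9) = 8 (attained at k = 0)
  C[0][1] = min over k of (A[0][0] + B[0][1] = 6 + 4 = 10, A[0][1] + B[1][1] = -1 + -5 = -6) = -6 (attained at k = 1)
  C[1][0] = min over k of (A[1][0] + B[0][0] = 7 + 2 = 9, A[1][1] + B[1][0] = 0 + 10 = 10) = 9 (attained at k = 0)
  C[1][1] = min over k of (A[1][0] + B[0][1] = 7 + 4 = 11, A[1][1] + B[1][1] = 0 + -5 = -5) = -5 (attained at k = 1)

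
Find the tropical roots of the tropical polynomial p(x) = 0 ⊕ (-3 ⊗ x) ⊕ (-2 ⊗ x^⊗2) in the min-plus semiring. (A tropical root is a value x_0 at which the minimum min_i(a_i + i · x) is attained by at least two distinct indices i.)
Roots: {-1, 3}

Each tropical root is a break point of the lower envelope of the lines y = a_i + i · x (there are 3 lines, with slopes 0, 1, ..., 2). Only the lines that attain the minimum somewhere contribute to roots; other lines are dominated. Here the surviving (envelope) indices are i = 2, i = 1, i = 0.
Intersections between consecutive envelope lines give the roots: for adjacent envelope indices i < j the intersection is x = (a_i − a_j) / (j − i). Reading off the sorted break points: {-1, 3}.
Verification: at each break x_0, at least two indices attain the minimum of min_i(a_i + i · x_0).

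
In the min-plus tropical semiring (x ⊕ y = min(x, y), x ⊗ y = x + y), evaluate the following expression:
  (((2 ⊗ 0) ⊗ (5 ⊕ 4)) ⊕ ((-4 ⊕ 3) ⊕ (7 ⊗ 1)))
(((2 ⊗ 0) ⊗ (5 ⊕ 4)) ⊕ ((-4 ⊕ 3) ⊕ (7 ⊗ 1))) = -4

Expand innermost to outermost. Recall ⊕ takes the minimum of its arguments and ⊗ takes their sum. Working out the expression (((2 ⊗ 0) ⊗ (5 ⊕ 4)) ⊕ ((-4 ⊕ 3) ⊕ (7 ⊗ 1))) gives -4.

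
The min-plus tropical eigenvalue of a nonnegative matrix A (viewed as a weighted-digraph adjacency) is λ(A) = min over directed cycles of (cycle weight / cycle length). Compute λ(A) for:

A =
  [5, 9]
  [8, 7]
λ(A) = 5

Enumerate directed cycles and compute their means (weight / length). Sample:
  cycle 0 → 0: weight = 5, length = 1, mean = 5/1 ≈ 5.000
  cycle 1 → 1: weight = 7, length = 1, mean = 7/1 ≈ 7.000
  cycle 0 → 1 → 0: weight = 17, length = 2, mean = 17/2 ≈ 8.500
  cycle 1 → 0 → 1: weight = 17, length = 2, mean = 17/2 ≈ 8.500
Minimum mean = 5.000, attained e.g. along the cycle 0 → 0 with weight 5 and length 1. So λ(A) = 5/1 = 5.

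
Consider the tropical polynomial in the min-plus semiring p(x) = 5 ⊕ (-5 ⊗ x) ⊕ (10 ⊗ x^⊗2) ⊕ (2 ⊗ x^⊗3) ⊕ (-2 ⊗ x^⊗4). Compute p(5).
p(5) = 0

A tropical monomial a ⊗ x^⊗i evaluates to a + i · x. Evaluating each term at x = 5:
  Term 0 contributes 5 + 0 · 5 = 5
  Term 1 contributes -5 + 1 · 5 = 0
  Term 2 contributes 10 + 2 · 5 = 20
  Term 3 contributes 2 + 3 · 5 = 17
  Term 4 contributes -2 + 4 · 5 = 18
p(5) = ⊕ of these = min[5, 0, 20, 17, 18] = 0.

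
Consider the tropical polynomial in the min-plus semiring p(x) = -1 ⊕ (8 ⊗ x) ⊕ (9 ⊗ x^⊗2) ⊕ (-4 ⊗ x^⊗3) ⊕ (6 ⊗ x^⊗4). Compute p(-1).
p(-1) = -7

A tropical monomial a ⊗ x^⊗i evaluates to a + i · x. Evaluating each term at x = -1:
  Term 0 contributes -1 + 0 · -1 = -1
  Term 1 contributes 8 + 1 · -1 = 7
  Term 2 contributes 9 + 2 · -1 = 7
  Term 3 contributes -4 + 3 · -1 = -7
  Term 4 contributes 6 + 4 · -1 = 2
p(-1) = ⊕ of these = min[-1, 7, 7, -7, 2] = -7.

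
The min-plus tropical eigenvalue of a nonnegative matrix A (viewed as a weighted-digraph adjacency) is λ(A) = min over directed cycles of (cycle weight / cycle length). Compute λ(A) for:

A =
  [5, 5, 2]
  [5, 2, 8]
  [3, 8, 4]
λ(A) = 2

Enumerate directed cycles and compute their means (weight / length). Sample:
  cycle 0 → 0: weight = 5, length = 1, mean = 5/1 ≈ 5.000
  cycle 1 → 1: weight = 2, length = 1, mean = 2/1 ≈ 2.000
  cycle 2 → 2: weight = 4, length = 1, mean = 4/1 ≈ 4.000
  cycle 0 → 1 → 0: weight = 10, length = 2, mean = 10/2 ≈ 5.000
  cycle 0 → 2 → 0: weight = 5, length = 2, mean = 5/2 ≈ 2.500
  cycle 1 → 0 → 1: weight = 10, length = 2, mean = 10/2 ≈ 5.000
Minimum mean = 2.000, attained e.g. along the cycle 1 → 1 with weight 2 and length 1. So λ(A) = 2/1 = 2.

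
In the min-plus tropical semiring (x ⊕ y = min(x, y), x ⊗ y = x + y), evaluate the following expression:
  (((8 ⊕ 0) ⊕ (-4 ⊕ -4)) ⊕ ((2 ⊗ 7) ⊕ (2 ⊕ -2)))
(((8 ⊕ 0) ⊕ (-4 ⊕ -4)) ⊕ ((2 ⊗ 7) ⊕ (2 ⊕ -2))) = -4

Expand innermost to outermost. Recall ⊕ takes the minimum of its arguments and ⊗ takes their sum. Working out the expression (((8 ⊕ 0) ⊕ (-4 ⊕ -4)) ⊕ ((2 ⊗ 7) ⊕ (2 ⊕ -2))) gives -4.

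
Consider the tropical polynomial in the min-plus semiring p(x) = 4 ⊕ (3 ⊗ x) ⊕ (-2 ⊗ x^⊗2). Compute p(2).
p(2) = 2

A tropical monomial a ⊗ x^⊗i evaluates to a + i · x. Evaluating each term at x = 2:
  Term 0 contributes 4 + 0 · 2 = 4
  Term 1 contributes 3 + 1 · 2 = 5
  Term 2 contributes -2 + 2 · 2 = 2
p(2) = ⊕ of these = min[4, 5, 2] = 2.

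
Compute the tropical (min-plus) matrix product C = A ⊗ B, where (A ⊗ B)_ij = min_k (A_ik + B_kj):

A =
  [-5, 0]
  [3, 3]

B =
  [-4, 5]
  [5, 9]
A ⊗ B =
  [-9, 0]
  [-1, 8]

Apply the min-plus product entry-by-entry:
  C[0][0] = min over k of (A[0][0] + B[0][0] = -5 + -4 = -9, A[0][1] + B[1][0] = 0 + 5 = 5) = -9 (attained at k = 0)
  C[0][1] = min over k of (A[0][0] + B[0][1] = -5 + 5 = 0, A[0][1] + B[1][1] = 0 + 9 = 9) = 0 (attained at k = 0)
  C[1][0] = min over k of (A[1][0] + B[0][0] = 3 + -4 = -1, A[1][1] + B[1][0] = 3 + 5 = 8) = -1 (attained at k = 0)
  C[1][1] = min over k of (A[1][0] + B[0][1] = 3 + 5 = 8, A[1][1] + B[1][1] = 3 + 9 = 12) = 8 (attained at k = 0)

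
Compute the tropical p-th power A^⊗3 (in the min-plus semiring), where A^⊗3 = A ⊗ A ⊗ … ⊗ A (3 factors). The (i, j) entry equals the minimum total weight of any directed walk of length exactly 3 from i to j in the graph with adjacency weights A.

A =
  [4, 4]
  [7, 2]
A^⊗3 =
  [12, 8]
  [11, 6]

Each entry (A^⊗3)_ij equals the minimum over all length-3 walks i = v_0 → v_1 → … → v_3 = j of Σ_t A[v_t][v_{t+1}]. For example, for (i, j) = (0, 1) we minimise over 4 possible intermediate vertex sequences; the minimum is 8, attained along the walk 0 → 1 → 1 → 1.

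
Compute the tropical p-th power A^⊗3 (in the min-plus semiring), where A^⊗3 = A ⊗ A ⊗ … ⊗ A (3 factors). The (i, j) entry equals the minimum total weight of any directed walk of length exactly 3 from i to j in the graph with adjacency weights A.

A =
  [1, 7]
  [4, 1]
A^⊗3 =
  [3, 9]
  [6, 3]

Each entry (A^⊗3)_ij equals the minimum over all length-3 walks i = v_0 → v_1 → … → v_3 = j of Σ_t A[v_t][v_{t+1}]. For example, for (i, j) = (0, 1) we minimise over 4 possible intermediate vertex sequences; the minimum is 9, attained along the walk 0 → 0 → 0 → 1.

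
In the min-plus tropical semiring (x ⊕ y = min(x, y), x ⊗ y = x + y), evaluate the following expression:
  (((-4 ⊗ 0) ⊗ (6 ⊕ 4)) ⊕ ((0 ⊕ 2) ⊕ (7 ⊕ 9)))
(((-4 ⊗ 0) ⊗ (6 ⊕ 4)) ⊕ ((0 ⊕ 2) ⊕ (7 ⊕ 9))) = 0

Expand innermost to outermost. Recall ⊕ takes the minimum of its arguments and ⊗ takes their sum. Working out the expression (((-4 ⊗ 0) ⊗ (6 ⊕ 4)) ⊕ ((0 ⊕ 2) ⊕ (7 ⊕ 9))) gives 0.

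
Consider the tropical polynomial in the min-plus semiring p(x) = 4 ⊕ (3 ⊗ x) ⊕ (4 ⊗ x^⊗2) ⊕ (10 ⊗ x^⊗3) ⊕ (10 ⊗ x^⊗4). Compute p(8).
p(8) = 4

A tropical monomial a ⊗ x^⊗i evaluates to a + i · x. Evaluating each term at x = 8:
  Term 0 contributes 4 + 0 · 8 = 4
  Term 1 contributes 3 + 1 · 8 = 11
  Term 2 contributes 4 + 2 · 8 = 20
  Term 3 contributes 10 + 3 · 8 = 34
  Term 4 contributes 10 + 4 · 8 = 42
p(8) = ⊕ of these = min[4, 11, 20, 34, 42] = 4.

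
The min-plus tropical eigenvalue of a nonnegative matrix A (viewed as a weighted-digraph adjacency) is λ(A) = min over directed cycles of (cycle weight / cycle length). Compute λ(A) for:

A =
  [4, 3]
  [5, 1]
λ(A) = 1

Enumerate directed cycles and compute their means (weight / length). Sample:
  cycle 0 → 0: weight = 4, length = 1, mean = 4/1 ≈ 4.000
  cycle 1 → 1: weight = 1, length = 1, mean = 1/1 ≈ 1.000
  cycle 0 → 1 → 0: weight = 8, length = 2, mean = 8/2 ≈ 4.000
  cycle 1 → 0 → 1: weight = 8, length = 2, mean = 8/2 ≈ 4.000
Minimum mean = 1.000, attained e.g. along the cycle 1 → 1 with weight 1 and length 1. So λ(A) = 1/1 = 1.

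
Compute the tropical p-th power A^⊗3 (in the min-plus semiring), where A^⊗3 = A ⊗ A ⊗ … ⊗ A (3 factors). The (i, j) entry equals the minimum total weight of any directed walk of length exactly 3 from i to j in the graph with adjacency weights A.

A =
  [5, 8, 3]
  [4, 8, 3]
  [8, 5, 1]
A^⊗3 =
  [12, 9, 5]
  [12, 9, 5]
  [10, 7, 3]

Each entry (A^⊗3)_ij equals the minimum over all length-3 walks i = v_0 → v_1 → … → v_3 = j of Σ_t A[v_t][v_{t+1}]. For example, for (i, j) = (0, 2) we minimise over 9 possible intermediate vertex sequences; the minimum is 5, attained along the walk 0 → 2 → 2 → 2.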